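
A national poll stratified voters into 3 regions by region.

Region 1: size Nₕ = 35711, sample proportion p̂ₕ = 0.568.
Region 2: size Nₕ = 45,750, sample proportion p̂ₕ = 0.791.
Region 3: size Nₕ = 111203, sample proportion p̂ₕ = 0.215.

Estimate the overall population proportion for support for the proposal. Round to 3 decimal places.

0.417

Wₕ = Nₕ/N with N = 192664: 0.1854, 0.2375, 0.5772.
p̂_st = 0.1854·0.568 + 0.2375·0.791 + 0.5772·0.215 ≈ 0.41721... → 0.417.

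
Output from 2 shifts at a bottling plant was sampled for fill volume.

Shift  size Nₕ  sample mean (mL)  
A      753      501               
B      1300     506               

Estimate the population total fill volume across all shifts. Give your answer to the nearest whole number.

Population total = Σ Nₕ·x̄ₕ (each stratum's size times its mean).
753·501 + 1300·506 = 377253 + 657800 = 1035053.

1035053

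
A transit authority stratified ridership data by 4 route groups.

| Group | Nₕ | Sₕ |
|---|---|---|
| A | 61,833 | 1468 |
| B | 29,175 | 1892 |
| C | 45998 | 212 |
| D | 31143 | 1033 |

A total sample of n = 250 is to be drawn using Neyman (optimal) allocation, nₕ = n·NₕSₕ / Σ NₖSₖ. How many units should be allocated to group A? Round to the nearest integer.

A: NₕSₕ = 61833·1468 = 90770844
B: NₕSₕ = 29175·1892 = 55199100
C: NₕSₕ = 45998·212 = 9751576
D: NₕSₕ = 31143·1033 = 32170719
Σ NₕSₕ = 187892239.
n_A = 250·90770844/187892239 = 120.775... → 121.

121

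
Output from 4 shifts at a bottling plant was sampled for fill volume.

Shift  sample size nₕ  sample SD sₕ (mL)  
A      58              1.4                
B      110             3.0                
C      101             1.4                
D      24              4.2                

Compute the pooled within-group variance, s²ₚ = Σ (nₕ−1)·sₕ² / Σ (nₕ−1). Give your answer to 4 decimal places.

5.8631

Degrees of freedom: 57 + 109 + 100 + 23 = 289.
Σ(nₕ−1)sₕ² = 57·1.96 + 109·9 + 100·1.96 + 23·17.64 = 1694.44.
s²ₚ = 1694.44 / 289 = 5.863114... → 5.8631.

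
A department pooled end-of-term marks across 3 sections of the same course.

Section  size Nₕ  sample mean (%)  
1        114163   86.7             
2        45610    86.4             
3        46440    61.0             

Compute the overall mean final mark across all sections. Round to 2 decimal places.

x̄_st = (Σ Nₕx̄ₕ) / (Σ Nₕ) = (114163·86.7 + 45610·86.4 + 46440·61.0) / 206213
= 16671476.1 / 206213 = 80.8459... → 80.85.

80.85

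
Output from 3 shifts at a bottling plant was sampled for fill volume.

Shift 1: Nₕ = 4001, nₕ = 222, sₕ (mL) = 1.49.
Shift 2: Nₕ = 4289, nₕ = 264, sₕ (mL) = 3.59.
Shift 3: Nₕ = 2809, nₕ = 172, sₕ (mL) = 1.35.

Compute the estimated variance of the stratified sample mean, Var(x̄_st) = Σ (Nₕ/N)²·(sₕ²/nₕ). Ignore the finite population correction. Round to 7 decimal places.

N = 11099. Term for each stratum: Wₕ²sₕ²/nₕ.
Var(x̄_st) = 0.0012995379 + 0.0072900307 + 0.0006786953 = 0.0092682640 → 0.0092683.

0.0092683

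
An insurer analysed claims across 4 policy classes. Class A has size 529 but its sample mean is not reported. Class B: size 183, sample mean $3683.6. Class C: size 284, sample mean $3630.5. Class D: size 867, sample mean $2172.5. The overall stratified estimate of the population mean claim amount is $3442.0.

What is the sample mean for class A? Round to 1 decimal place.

Σ Nₕx̄ₕ = N·μ, so 529·x̄_A = 1863·3442.0 − (183·3683.6 + 284·3630.5 + 867·2172.5).
= 6412446 − 3588718.3 = 2823727.7.
x̄_A = 2823727.7 / 529 = 5337.860... → 5337.9.

5337.9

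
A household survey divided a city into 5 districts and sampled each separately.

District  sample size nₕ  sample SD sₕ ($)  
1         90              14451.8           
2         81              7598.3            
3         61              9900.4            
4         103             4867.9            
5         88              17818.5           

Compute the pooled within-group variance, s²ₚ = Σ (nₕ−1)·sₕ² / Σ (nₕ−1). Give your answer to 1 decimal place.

1: (90−1)·14451.8² = 89·208854523.24 = 18588052568.36
2: (81−1)·7598.3² = 80·57734162.89 = 4618733031.2
3: (61−1)·9900.4² = 60·98017920.16 = 5881075209.6
4: (103−1)·4867.9² = 102·23696450.41 = 2417037941.82
5: (88−1)·17818.5² = 87·317498942.25 = 27622407975.75
Numerator = 59127306726.73; denominator = Σ(nₕ−1) = 418.
s²ₚ = 59127306726.73/418 = 141452886.906... → 141452886.9.

141452886.9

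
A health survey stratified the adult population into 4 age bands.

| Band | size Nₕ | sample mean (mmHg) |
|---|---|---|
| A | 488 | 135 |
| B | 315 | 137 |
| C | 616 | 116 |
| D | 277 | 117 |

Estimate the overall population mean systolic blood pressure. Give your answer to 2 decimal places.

x̄_st = (Σ Nₕx̄ₕ) / (Σ Nₕ) = (488·135 + 315·137 + 616·116 + 277·117) / 1696
= 212900 / 1696 = 125.5307... → 125.53.

125.53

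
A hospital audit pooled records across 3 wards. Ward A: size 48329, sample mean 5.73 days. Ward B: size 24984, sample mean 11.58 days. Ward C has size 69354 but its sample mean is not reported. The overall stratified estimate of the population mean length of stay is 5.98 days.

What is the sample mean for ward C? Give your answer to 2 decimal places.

4.14

N = 48329 + 24984 + 69354 = 142667.
Overall total = μ·N = 5.98·142667 = 853148.66.
Subtract the known strata: 48329·5.73 + 24984·11.58 = 566239.89.
Remaining total for ward C: 853148.66 − 566239.89 = 286908.77.
Divide by its size: 286908.77 / 69354 = 4.1369... → 4.14.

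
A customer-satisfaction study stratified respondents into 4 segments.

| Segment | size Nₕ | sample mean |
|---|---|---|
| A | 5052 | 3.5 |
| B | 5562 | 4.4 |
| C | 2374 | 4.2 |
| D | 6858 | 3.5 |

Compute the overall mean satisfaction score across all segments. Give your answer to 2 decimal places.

3.84

x̄_st = (Σ Nₕx̄ₕ) / (Σ Nₕ) = (5052·3.5 + 5562·4.4 + 2374·4.2 + 6858·3.5) / 19846
= 76128.6 / 19846 = 3.8360... → 3.84.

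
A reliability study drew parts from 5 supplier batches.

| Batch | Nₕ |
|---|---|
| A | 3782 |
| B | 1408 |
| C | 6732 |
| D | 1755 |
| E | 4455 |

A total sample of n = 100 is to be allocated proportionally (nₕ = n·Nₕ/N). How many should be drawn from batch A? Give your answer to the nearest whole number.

21

N = 3782 + 1408 + 6732 + 1755 + 4455 = 18132.
n_A = 100·3782/18132 = 20.858... → 21.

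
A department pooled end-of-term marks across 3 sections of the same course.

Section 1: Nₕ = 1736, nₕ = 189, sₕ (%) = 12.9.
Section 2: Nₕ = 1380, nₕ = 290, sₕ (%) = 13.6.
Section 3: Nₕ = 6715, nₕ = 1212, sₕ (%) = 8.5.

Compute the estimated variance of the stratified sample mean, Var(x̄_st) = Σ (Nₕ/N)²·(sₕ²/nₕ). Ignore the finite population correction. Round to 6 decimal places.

N = 9831. Term for each stratum: Wₕ²sₕ²/nₕ.
Var(x̄_st) = 0.027455014 + 0.012567318 + 0.027811978 = 0.067834309 → 0.067834.

0.067834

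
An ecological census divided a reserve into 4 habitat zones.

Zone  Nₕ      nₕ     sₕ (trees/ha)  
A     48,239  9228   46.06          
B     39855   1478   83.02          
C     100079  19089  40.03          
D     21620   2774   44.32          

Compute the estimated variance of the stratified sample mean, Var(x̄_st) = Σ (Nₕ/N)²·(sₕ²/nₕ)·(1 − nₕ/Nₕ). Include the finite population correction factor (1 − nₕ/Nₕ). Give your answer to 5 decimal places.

0.19390

N = 209793. Term for each stratum: Wₕ²sₕ²/nₕ·(1−nₕ/Nₕ).
Var(x̄_st) = 0.00982978 + 0.16205516 + 0.01545896 + 0.00655520 = 0.19389910 → 0.19390.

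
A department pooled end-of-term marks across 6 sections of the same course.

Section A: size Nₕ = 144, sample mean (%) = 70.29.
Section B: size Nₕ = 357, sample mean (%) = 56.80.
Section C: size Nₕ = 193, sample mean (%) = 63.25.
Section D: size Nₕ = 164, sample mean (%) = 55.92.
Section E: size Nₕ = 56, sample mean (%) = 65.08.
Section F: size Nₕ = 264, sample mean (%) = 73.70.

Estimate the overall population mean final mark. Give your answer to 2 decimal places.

63.56

x̄_st = (Σ Nₕx̄ₕ) / (Σ Nₕ) = (144·70.29 + 357·56.80 + 193·63.25 + 164·55.92 + 56·65.08 + 264·73.70) / 1178
= 74878.77 / 1178 = 63.5643... → 63.56.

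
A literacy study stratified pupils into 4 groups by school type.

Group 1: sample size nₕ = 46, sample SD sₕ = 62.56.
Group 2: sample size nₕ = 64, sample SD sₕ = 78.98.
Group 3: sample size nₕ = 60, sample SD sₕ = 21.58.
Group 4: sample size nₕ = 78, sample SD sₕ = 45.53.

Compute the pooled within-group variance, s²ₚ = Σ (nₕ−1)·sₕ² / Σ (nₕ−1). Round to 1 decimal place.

3099.2

1: (46−1)·62.56² = 45·3913.7536 = 176118.912
2: (64−1)·78.98² = 63·6237.8404 = 392983.9452
3: (60−1)·21.58² = 59·465.6964 = 27476.0876
4: (78−1)·45.53² = 77·2072.9809 = 159619.5293
Numerator = 756198.4741; denominator = Σ(nₕ−1) = 244.
s²ₚ = 756198.4741/244 = 3099.174... → 3099.2.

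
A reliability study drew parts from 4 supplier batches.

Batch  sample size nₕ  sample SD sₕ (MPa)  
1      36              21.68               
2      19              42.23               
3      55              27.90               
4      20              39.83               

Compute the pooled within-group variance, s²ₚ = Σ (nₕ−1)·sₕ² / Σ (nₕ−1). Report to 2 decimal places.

958.16

Degrees of freedom: 35 + 18 + 54 + 19 = 126.
Σ(nₕ−1)sₕ² = 35·470.0224 + 18·1783.3729 + 54·778.41 + 19·1586.4289 = 120727.7853.
s²ₚ = 120727.7853 / 126 = 958.1570... → 958.16.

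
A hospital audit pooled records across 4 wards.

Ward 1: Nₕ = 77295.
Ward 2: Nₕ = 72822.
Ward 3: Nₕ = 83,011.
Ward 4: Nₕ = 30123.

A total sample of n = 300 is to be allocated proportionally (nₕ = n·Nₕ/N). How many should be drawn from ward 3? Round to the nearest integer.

Share of ward 3 = 83011/263251 = 0.31533.
Allocate 300 × 0.31533 = 94.599... → 95.

95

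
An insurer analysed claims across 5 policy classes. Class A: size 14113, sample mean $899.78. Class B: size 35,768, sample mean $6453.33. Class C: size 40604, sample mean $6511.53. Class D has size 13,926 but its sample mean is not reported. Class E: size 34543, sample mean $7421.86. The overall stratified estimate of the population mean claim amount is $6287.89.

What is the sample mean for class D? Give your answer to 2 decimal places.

7858.59

N = 14113 + 35768 + 40604 + 13926 + 34543 = 138954.
Overall total = μ·N = 6287.89·138954 = 873727467.06.
Subtract the known strata: 14113·899.78 + 35768·6453.33 + 40604·6511.53 + 34543·7421.86 = 764288776.68.
Remaining total for class D: 873727467.06 − 764288776.68 = 109438690.38.
Divide by its size: 109438690.38 / 13926 = 7858.5876... → 7858.59.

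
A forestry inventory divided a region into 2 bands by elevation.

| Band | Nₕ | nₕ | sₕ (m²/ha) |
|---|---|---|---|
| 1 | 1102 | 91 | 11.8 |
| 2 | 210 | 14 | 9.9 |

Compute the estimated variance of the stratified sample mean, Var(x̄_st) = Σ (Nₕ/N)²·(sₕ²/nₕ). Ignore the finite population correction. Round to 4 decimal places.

N = 1312. Term for each stratum: Wₕ²sₕ²/nₕ.
Var(x̄_st) = 1.0794888 + 0.1793549 = 1.2588437 → 1.2588.

1.2588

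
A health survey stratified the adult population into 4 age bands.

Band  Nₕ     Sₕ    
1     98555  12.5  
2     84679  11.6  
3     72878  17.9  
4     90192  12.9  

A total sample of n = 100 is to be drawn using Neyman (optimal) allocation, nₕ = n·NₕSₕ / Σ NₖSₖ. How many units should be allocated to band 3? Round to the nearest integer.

28

1: NₕSₕ = 98555·12.5 = 1231937.5
2: NₕSₕ = 84679·11.6 = 982276.4
3: NₕSₕ = 72878·17.9 = 1304516.2
4: NₕSₕ = 90192·12.9 = 1163476.8
Σ NₕSₕ = 4682206.9.
n_3 = 100·1304516.2/4682206.9 = 27.861... → 28.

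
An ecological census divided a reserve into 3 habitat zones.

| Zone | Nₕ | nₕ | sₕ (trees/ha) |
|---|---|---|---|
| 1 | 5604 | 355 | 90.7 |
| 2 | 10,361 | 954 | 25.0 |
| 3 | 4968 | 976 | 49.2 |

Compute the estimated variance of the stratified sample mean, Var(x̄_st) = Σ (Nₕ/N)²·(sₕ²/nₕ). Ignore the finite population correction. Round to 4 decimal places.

N = 20933. Term for each stratum: Wₕ²sₕ²/nₕ.
Var(x̄_st) = 1.6608084 + 0.1604989 + 0.1396949 = 1.9610022 → 1.9610.

1.9610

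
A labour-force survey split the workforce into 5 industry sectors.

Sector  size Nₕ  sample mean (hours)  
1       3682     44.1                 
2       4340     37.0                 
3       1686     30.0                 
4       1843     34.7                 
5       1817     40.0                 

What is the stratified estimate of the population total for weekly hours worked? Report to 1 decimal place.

Population total = Σ Nₕ·x̄ₕ (each stratum's size times its mean).
3682·44.1 + 4340·37.0 + 1686·30.0 + 1843·34.7 + 1817·40.0 = 162376.2 + 160580 + 50580 + 63952.1 + 72680 = 510168.3.

510168.3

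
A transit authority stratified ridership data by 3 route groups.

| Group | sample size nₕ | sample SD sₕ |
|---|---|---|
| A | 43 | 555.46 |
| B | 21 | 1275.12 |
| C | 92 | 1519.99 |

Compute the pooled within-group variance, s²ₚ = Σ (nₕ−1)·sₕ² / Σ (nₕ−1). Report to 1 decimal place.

1671377.5

A: (43−1)·555.46² = 42·308535.8116 = 12958504.0872
B: (21−1)·1275.12² = 20·1625931.0144 = 32518620.288
C: (92−1)·1519.99² = 91·2310369.6001 = 210243633.6091
Numerator = 255720757.9843; denominator = Σ(nₕ−1) = 153.
s²ₚ = 255720757.9843/153 = 1671377.503... → 1671377.5.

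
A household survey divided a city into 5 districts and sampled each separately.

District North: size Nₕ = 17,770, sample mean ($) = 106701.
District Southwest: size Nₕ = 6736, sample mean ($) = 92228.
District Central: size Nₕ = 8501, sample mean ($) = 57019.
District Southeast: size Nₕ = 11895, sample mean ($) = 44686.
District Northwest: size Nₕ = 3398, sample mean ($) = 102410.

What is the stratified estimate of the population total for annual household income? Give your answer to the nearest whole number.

3881572247

Estimate total by summing Nₕ·x̄ₕ over strata.
17770·106701 + 6736·92228 + 8501·57019 + 11895·44686 + 3398·102410 = 1896076770 + 621247808 + 484718519 + 531539970 + 347989180 = 3881572247.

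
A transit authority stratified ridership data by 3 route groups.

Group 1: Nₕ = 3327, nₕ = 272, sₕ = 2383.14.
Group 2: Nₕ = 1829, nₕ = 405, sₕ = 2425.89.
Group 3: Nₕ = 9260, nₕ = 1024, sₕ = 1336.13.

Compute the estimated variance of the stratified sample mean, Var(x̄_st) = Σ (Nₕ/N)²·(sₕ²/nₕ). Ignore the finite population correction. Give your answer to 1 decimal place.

2065.3

N = 14416; Wₕ = Nₕ/N.
group 1: (3327/14416)²·2383.14²/272 = 1112.1062
group 2: (1829/14416)²·2425.89²/405 = 233.8972
group 3: (9260/14416)²·1336.13²/1024 = 719.3329
Sum = 2065.3363 → 2065.3.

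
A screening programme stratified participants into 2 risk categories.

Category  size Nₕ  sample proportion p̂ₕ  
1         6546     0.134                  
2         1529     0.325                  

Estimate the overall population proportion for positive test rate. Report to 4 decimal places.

N = 6546 + 1529 = 8075.
Overall proportion = Σ (Nₕ/N)·p̂ₕ.
Σ Nₕp̂ₕ = 877.164 + 496.925 = 1374.089.
1374.089 / 8075 = 0.170166... → 0.1702.

0.1702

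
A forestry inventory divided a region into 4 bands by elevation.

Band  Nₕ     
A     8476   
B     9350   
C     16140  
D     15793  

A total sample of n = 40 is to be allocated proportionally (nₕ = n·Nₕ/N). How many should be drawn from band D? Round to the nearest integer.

N = 8476 + 9350 + 16140 + 15793 = 49759.
n_D = 40·15793/49759 = 12.696... → 13.

13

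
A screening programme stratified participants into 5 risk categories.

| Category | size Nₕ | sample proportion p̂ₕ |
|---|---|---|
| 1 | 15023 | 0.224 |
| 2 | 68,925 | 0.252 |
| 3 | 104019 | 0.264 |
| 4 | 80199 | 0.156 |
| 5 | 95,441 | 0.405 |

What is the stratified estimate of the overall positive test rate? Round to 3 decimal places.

0.273

Wₕ = Nₕ/N with N = 363607: 0.0413, 0.1896, 0.2861, 0.2206, 0.2625.
p̂_st = 0.0413·0.224 + 0.1896·0.252 + 0.2861·0.264 + 0.2206·0.156 + 0.2625·0.405 ≈ 0.27326... → 0.273.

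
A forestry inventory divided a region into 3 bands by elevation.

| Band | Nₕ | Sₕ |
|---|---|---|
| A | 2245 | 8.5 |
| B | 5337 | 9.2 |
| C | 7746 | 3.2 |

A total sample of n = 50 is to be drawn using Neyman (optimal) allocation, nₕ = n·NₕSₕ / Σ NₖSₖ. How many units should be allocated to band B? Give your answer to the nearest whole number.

Σ NₕSₕ = 2245·8.5 + 5337·9.2 + 7746·3.2 = 92970.1.
Share for B: 49100.4/92970.1 = 0.52813.
n_B = 50 × 0.52813 = 26.407... → 26.

26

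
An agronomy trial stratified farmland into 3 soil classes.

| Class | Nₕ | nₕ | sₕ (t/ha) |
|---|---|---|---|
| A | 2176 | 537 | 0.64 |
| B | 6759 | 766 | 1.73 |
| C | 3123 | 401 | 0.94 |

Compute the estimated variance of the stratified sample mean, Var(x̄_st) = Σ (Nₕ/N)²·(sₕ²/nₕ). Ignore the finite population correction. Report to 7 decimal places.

0.0014003

N = 12058; Wₕ = Nₕ/N.
class A: (2176/12058)²·0.64²/537 = 0.0000248401
class B: (6759/12058)²·1.73²/766 = 0.0012276591
class C: (3123/12058)²·0.94²/401 = 0.0001478103
Sum = 0.0014003094 → 0.0014003.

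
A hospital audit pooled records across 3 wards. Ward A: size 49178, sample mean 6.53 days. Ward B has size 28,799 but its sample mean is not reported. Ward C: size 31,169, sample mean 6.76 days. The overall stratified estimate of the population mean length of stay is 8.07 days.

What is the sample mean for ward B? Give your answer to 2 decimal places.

N = 49178 + 28799 + 31169 = 109146.
Overall total = μ·N = 8.07·109146 = 880808.22.
Subtract the known strata: 49178·6.53 + 31169·6.76 = 531834.78.
Remaining total for ward B: 880808.22 − 531834.78 = 348973.44.
Divide by its size: 348973.44 / 28799 = 12.1176... → 12.12.

12.12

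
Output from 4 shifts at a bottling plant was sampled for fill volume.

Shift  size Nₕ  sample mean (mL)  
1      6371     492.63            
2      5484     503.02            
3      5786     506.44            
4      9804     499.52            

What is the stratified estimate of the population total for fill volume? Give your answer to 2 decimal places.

13724663.33

Population total = Σ Nₕ·x̄ₕ (each stratum's size times its mean).
6371·492.63 + 5484·503.02 + 5786·506.44 + 9804·499.52 = 3138545.73 + 2758561.68 + 2930261.84 + 4897294.08 = 13724663.33.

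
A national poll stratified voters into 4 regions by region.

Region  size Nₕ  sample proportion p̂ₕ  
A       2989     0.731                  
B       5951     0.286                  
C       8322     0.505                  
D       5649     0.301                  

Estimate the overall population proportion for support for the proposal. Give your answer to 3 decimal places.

Wₕ = Nₕ/N with N = 22911: 0.1305, 0.2597, 0.3632, 0.2466.
p̂_st = 0.1305·0.731 + 0.2597·0.286 + 0.3632·0.505 + 0.2466·0.301 ≈ 0.42730... → 0.427.

0.427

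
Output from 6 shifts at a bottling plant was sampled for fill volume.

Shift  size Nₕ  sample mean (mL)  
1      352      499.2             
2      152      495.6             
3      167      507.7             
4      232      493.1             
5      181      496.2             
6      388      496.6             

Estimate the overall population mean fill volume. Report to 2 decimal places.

N = 1472; weights Wₕ = Nₕ/N = (0.2391, 0.1033, 0.1135, 0.1576, 0.1230, 0.2636).
x̄_st = Σ Wₕ·x̄ₕ = 0.2391·499.2 + 0.1033·495.6 + 0.1135·507.7 + 0.1576·493.1 + 0.1230·496.2 + 0.2636·496.6 ≈ 497.7770...
→ 497.78.

497.78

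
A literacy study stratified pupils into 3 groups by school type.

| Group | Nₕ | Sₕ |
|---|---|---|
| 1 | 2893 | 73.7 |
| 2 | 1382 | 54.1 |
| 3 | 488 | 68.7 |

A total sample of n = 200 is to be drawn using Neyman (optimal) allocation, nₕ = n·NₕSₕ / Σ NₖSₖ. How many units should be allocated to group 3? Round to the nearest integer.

1: NₕSₕ = 2893·73.7 = 213214.1
2: NₕSₕ = 1382·54.1 = 74766.2
3: NₕSₕ = 488·68.7 = 33525.6
Σ NₕSₕ = 321505.9.
n_3 = 200·33525.6/321505.9 = 20.855... → 21.

21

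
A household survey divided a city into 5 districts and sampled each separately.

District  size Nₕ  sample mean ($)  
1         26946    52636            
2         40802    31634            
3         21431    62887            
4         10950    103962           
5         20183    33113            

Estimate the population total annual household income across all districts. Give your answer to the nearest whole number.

Population total = Σ Nₕ·x̄ₕ (each stratum's size times its mean).
26946·52636 + 40802·31634 + 21431·62887 + 10950·103962 + 20183·33113 = 1418329656 + 1290730468 + 1347731297 + 1138383900 + 668319679 = 5863495000.

5863495000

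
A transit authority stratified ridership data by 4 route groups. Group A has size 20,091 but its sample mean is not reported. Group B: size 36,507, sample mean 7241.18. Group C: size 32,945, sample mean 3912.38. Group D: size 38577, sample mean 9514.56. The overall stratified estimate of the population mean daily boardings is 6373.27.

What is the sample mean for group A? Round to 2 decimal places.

2799.91

Σ Nₕx̄ₕ = N·μ, so 20091·x̄_A = 128120·6373.27 − (36507·7241.18 + 32945·3912.38 + 38577·9514.56).
= 816543352.4 − 760290298.48 = 56253053.92.
x̄_A = 56253053.92 / 20091 = 2799.9131... → 2799.91.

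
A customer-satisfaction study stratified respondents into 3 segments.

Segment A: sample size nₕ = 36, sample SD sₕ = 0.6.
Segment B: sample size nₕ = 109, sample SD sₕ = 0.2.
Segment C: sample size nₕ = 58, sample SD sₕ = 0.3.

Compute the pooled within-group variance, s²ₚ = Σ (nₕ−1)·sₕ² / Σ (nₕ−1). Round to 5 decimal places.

A: (36−1)·0.6² = 35·0.36 = 12.6
B: (109−1)·0.2² = 108·0.04 = 4.32
C: (58−1)·0.3² = 57·0.09 = 5.13
Numerator = 22.05; denominator = Σ(nₕ−1) = 200.
s²ₚ = 22.05/200 = 0.11025 → 0.11025.

0.11025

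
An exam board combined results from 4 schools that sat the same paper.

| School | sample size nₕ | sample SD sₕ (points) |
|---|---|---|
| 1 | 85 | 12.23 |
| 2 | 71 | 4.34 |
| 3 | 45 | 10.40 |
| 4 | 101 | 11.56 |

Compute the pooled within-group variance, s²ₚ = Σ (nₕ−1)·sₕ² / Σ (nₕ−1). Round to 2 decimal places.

Degrees of freedom: 84 + 70 + 44 + 100 = 298.
Σ(nₕ−1)sₕ² = 84·149.5729 + 70·18.8356 + 44·108.16 + 100·133.6336 = 32005.0156.
s²ₚ = 32005.0156 / 298 = 107.3994... → 107.40.

107.40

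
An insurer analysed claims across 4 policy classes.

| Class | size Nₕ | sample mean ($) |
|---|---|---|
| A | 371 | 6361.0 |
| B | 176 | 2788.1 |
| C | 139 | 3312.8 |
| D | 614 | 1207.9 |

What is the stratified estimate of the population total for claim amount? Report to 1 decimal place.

Estimate total by summing Nₕ·x̄ₕ over strata.
371·6361.0 + 176·2788.1 + 139·3312.8 + 614·1207.9 = 2359931 + 490705.6 + 460479.2 + 741650.6 = 4052766.4.

4052766.4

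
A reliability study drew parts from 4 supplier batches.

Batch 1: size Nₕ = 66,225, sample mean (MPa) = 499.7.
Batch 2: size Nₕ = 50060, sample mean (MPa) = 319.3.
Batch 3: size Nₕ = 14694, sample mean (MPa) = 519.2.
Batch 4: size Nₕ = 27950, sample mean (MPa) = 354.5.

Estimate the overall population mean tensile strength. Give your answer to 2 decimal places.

N = 66225 + 50060 + 14694 + 27950 = 158929.
Weight each subgroup mean by Nₕ/N and sum.
Σ Nₕx̄ₕ = 66225·499.7 + 50060·319.3 + 14694·519.2 + 27950·354.5 = 33092632.5 + 15984158 + 7629124.8 + 9908275 = 66614190.3.
Divide by N: 66614190.3 / 158929 = 419.1443... → 419.14.

419.14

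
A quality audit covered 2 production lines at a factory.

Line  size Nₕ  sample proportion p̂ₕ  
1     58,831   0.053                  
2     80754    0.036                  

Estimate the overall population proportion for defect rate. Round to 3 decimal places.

N = 58831 + 80754 = 139585.
Overall proportion = Σ (Nₕ/N)·p̂ₕ.
Σ Nₕp̂ₕ = 3118.043 + 2907.144 = 6025.187.
6025.187 / 139585 = 0.04317... → 0.043.

0.043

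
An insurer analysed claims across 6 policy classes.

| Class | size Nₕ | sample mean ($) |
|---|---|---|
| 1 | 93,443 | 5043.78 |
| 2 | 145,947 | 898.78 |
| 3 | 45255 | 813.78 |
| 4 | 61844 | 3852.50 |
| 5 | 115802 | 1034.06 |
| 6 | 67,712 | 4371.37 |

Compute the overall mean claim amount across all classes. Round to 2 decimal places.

N = 530003; weights Wₕ = Nₕ/N = (0.1763, 0.2754, 0.0854, 0.1167, 0.2185, 0.1278).
x̄_st = Σ Wₕ·x̄ₕ = 0.1763·5043.78 + 0.2754·898.78 + 0.0854·813.78 + 0.1167·3852.50 + 0.2185·1034.06 + 0.1278·4371.37 ≈ 2440.1791...
→ 2440.18.

2440.18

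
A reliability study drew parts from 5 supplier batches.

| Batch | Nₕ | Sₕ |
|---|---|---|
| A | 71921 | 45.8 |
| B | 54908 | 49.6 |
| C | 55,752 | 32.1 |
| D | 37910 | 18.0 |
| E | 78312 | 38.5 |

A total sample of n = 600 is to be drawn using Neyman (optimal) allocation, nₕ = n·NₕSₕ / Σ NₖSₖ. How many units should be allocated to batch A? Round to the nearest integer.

A: NₕSₕ = 71921·45.8 = 3293981.8
B: NₕSₕ = 54908·49.6 = 2723436.8
C: NₕSₕ = 55752·32.1 = 1789639.2
D: NₕSₕ = 37910·18.0 = 682380
E: NₕSₕ = 78312·38.5 = 3015012
Σ NₕSₕ = 11504449.8.
n_A = 600·3293981.8/11504449.8 = 171.793... → 172.

172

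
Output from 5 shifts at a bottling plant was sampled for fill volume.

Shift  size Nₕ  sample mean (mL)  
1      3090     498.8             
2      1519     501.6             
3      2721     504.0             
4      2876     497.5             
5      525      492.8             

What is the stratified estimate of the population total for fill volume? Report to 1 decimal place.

5364136.4

1: 3090·498.8 = 1541292
2: 1519·501.6 = 761930.4
3: 2721·504.0 = 1371384
4: 2876·497.5 = 1430810
5: 525·492.8 = 258720
τ̂ = Σ Nₕx̄ₕ = 5364136.4.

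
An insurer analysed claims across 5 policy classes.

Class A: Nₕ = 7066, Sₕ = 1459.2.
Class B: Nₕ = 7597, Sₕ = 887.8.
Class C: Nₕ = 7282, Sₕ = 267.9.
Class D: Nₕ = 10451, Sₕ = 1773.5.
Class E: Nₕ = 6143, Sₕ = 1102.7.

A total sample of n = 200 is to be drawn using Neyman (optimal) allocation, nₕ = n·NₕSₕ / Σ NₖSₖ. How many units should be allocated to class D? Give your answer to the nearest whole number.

84

A: NₕSₕ = 7066·1459.2 = 10310707.2
B: NₕSₕ = 7597·887.8 = 6744616.6
C: NₕSₕ = 7282·267.9 = 1950847.8
D: NₕSₕ = 10451·1773.5 = 18534848.5
E: NₕSₕ = 6143·1102.7 = 6773886.1
Σ NₕSₕ = 44314906.2.
n_D = 200·18534848.5/44314906.2 = 83.651... → 84.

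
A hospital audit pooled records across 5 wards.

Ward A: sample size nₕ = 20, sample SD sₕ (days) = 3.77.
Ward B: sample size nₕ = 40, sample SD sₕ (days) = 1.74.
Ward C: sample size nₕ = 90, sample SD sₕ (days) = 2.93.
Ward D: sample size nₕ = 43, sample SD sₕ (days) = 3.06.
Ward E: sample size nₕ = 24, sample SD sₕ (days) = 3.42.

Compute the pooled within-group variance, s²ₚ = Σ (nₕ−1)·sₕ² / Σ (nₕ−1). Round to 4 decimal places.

8.5588

Degrees of freedom: 19 + 39 + 89 + 42 + 23 = 212.
Σ(nₕ−1)sₕ² = 19·14.2129 + 39·3.0276 + 89·8.5849 + 42·9.3636 + 23·11.6964 = 1814.466.
s²ₚ = 1814.466 / 212 = 8.558802... → 8.5588.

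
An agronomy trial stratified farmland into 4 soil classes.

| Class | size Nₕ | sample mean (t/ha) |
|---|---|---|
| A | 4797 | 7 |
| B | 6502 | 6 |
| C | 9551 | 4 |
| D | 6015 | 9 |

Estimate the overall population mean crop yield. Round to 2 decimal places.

N = 26865; weights Wₕ = Nₕ/N = (0.1786, 0.2420, 0.3555, 0.2239).
x̄_st = Σ Wₕ·x̄ₕ = 0.1786·7 + 0.2420·6 + 0.3555·4 + 0.2239·9 ≈ 6.1392...
→ 6.14.

6.14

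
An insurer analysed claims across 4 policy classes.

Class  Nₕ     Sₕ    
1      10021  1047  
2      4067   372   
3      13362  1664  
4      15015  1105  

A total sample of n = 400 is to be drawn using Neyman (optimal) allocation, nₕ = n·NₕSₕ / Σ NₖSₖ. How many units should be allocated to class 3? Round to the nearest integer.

175

1: NₕSₕ = 10021·1047 = 10491987
2: NₕSₕ = 4067·372 = 1512924
3: NₕSₕ = 13362·1664 = 22234368
4: NₕSₕ = 15015·1105 = 16591575
Σ NₕSₕ = 50830854.
n_3 = 400·22234368/50830854 = 174.967... → 175.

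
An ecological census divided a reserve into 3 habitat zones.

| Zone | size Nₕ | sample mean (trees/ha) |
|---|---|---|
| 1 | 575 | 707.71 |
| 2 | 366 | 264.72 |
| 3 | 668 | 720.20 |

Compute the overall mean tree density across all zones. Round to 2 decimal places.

x̄_st = (Σ Nₕx̄ₕ) / (Σ Nₕ) = (575·707.71 + 366·264.72 + 668·720.20) / 1609
= 984914.37 / 1609 = 612.1283... → 612.13.

612.13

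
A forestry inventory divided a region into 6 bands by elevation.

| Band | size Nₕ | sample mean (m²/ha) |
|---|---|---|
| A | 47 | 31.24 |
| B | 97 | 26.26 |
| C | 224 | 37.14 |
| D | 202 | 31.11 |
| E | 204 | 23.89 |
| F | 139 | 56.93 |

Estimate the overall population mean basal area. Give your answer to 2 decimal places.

N = 913; weights Wₕ = Nₕ/N = (0.0515, 0.1062, 0.2453, 0.2212, 0.2234, 0.1522).
x̄_st = Σ Wₕ·x̄ₕ = 0.0515·31.24 + 0.1062·26.26 + 0.2453·37.14 + 0.2212·31.11 + 0.2234·23.89 + 0.1522·56.93 ≈ 34.3986...
→ 34.40.

34.40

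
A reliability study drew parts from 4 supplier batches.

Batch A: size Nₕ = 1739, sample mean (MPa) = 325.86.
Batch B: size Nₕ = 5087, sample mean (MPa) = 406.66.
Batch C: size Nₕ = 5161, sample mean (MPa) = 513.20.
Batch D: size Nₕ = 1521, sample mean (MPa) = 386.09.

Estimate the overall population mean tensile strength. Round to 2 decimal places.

434.65

N = 1739 + 5087 + 5161 + 1521 = 13508.
The stratified mean weights each stratum mean by its population share Nₕ/N.
Σ Nₕx̄ₕ = 1739·325.86 + 5087·406.66 + 5161·513.20 + 1521·386.09 = 566670.54 + 2068679.42 + 2648625.2 + 587242.89 = 5871218.05.
Divide by N: 5871218.05 / 13508 = 434.6475... → 434.65.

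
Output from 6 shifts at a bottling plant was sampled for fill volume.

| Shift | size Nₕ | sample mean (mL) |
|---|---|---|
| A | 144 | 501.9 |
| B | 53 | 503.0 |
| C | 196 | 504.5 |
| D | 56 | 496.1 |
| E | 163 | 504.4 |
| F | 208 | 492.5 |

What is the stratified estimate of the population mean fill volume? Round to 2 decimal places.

500.31

N = 144 + 53 + 196 + 56 + 163 + 208 = 820.
Weight each subgroup mean by Nₕ/N and sum.
Σ Nₕx̄ₕ = 144·501.9 + 53·503.0 + 196·504.5 + 56·496.1 + 163·504.4 + 208·492.5 = 72273.6 + 26659 + 98882 + 27781.6 + 82217.2 + 102440 = 410253.4.
Divide by N: 410253.4 / 820 = 500.3090... → 500.31.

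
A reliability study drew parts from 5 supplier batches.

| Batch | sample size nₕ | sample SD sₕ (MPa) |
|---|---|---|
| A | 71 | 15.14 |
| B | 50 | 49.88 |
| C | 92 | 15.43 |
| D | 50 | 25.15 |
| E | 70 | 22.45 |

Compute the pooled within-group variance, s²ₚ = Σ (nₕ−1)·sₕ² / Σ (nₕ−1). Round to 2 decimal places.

Degrees of freedom: 70 + 49 + 91 + 49 + 69 = 328.
Σ(nₕ−1)sₕ² = 70·229.2196 + 49·2488.0144 + 91·238.0849 + 49·632.5225 + 69·504.0025 = 225393.5785.
s²ₚ = 225393.5785 / 328 = 687.1755... → 687.18.

687.18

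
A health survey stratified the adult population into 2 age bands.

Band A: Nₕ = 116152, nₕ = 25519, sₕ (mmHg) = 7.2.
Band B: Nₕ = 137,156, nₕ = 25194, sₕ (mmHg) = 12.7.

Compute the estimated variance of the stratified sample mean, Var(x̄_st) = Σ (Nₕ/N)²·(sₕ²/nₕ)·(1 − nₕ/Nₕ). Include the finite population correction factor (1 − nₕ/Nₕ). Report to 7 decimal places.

0.0018654

N = 253308; Wₕ = Nₕ/N.
band A: (116152/253308)²·7.2²/25519·(1 − 25519/116152) = 0.0003332856
band B: (137156/253308)²·12.7²/25194·(1 − 25194/137156) = 0.0015321383
Sum = 0.0018654239 → 0.0018654.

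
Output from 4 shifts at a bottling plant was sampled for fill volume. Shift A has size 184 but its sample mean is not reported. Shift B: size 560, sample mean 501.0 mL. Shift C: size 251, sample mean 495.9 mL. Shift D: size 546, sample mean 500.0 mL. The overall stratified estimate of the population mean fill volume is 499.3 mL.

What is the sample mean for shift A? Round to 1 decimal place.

496.7

N = 184 + 560 + 251 + 546 = 1541.
Overall total = μ·N = 499.3·1541 = 769421.3.
Subtract the known strata: 560·501.0 + 251·495.9 + 546·500.0 = 678030.9.
Remaining total for shift A: 769421.3 − 678030.9 = 91390.4.
Divide by its size: 91390.4 / 184 = 496.687... → 496.7.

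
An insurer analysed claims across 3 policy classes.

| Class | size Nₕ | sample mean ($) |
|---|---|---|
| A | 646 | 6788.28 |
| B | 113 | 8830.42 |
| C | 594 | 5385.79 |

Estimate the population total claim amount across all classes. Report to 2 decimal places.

Population total = Σ Nₕ·x̄ₕ (each stratum's size times its mean).
646·6788.28 + 113·8830.42 + 594·5385.79 = 4385228.88 + 997837.46 + 3199159.26 = 8582225.60.

8582225.60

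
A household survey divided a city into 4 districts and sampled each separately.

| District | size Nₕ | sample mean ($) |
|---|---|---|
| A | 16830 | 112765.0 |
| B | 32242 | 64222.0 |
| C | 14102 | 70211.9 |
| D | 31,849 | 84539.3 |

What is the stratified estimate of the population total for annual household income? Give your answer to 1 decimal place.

7651101053.5

A: 16830·112765.0 = 1897834950
B: 32242·64222.0 = 2070645724
C: 14102·70211.9 = 990128213.8
D: 31849·84539.3 = 2692492165.7
τ̂ = Σ Nₕx̄ₕ = 7651101053.5.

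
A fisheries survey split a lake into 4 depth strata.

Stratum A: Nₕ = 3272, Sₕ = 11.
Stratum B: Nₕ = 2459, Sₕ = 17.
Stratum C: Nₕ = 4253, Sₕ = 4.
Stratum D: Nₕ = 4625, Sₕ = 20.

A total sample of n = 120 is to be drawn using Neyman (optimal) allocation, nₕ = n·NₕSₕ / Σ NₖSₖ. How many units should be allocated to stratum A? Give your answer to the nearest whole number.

23

A: NₕSₕ = 3272·11 = 35992
B: NₕSₕ = 2459·17 = 41803
C: NₕSₕ = 4253·4 = 17012
D: NₕSₕ = 4625·20 = 92500
Σ NₕSₕ = 187307.
n_A = 120·35992/187307 = 23.059... → 23.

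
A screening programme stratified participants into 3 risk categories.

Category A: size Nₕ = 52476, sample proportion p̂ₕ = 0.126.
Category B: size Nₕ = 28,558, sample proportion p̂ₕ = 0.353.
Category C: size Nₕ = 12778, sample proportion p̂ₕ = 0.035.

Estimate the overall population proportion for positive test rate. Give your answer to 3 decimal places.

0.183

N = 52476 + 28558 + 12778 = 93812.
Overall proportion = Σ (Nₕ/N)·p̂ₕ.
Σ Nₕp̂ₕ = 6611.976 + 10080.974 + 447.23 = 17140.18.
17140.18 / 93812 = 0.18271... → 0.183.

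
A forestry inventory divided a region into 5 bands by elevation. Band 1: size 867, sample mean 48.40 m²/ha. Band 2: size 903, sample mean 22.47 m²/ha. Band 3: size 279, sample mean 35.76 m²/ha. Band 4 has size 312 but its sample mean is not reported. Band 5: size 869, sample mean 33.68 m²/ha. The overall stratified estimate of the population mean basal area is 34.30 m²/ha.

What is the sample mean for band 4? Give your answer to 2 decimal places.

29.78

N = 867 + 903 + 279 + 312 + 869 = 3230.
Overall total = μ·N = 34.30·3230 = 110789.
Subtract the known strata: 867·48.40 + 903·22.47 + 279·35.76 + 869·33.68 = 101498.17.
Remaining total for band 4: 110789 − 101498.17 = 9290.83.
Divide by its size: 9290.83 / 312 = 29.7783... → 29.78.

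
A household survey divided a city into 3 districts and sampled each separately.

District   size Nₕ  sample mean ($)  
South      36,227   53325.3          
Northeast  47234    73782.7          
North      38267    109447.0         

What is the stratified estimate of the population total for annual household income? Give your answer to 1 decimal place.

South: 36227·53325.3 = 1931815643.1
Northeast: 47234·73782.7 = 3485052051.8
North: 38267·109447.0 = 4188208349
τ̂ = Σ Nₕx̄ₕ = 9605076043.9.

9605076043.9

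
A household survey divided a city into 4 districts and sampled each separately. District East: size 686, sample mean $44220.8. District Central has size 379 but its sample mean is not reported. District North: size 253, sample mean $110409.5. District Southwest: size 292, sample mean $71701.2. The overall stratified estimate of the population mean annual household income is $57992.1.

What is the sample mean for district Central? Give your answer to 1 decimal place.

N = 686 + 379 + 253 + 292 = 1610.
Overall total = μ·N = 57992.1·1610 = 93367281.
Subtract the known strata: 686·44220.8 + 253·110409.5 + 292·71701.2 = 79205822.7.
Remaining total for district Central: 93367281 − 79205822.7 = 14161458.3.
Divide by its size: 14161458.3 / 379 = 37365.325... → 37365.3.

37365.3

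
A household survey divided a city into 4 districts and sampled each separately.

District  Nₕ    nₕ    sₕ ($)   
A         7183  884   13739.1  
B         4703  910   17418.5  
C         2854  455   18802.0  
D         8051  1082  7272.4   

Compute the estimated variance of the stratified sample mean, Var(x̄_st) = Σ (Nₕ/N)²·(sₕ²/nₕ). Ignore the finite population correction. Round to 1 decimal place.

N = 22791; Wₕ = Nₕ/N.
district A: (7183/22791)²·13739.1²/884 = 21210.4203
district B: (4703/22791)²·17418.5²/910 = 14197.2199
district C: (2854/22791)²·18802.0²/455 = 12183.6629
district D: (8051/22791)²·7272.4²/1082 = 6099.5971
Sum = 53690.9002 → 53690.9.

53690.9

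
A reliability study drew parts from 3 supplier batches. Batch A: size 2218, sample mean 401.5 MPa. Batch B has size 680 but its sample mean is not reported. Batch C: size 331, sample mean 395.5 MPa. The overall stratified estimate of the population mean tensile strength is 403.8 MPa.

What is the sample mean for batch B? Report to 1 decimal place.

415.3

N = 2218 + 680 + 331 = 3229.
Overall total = μ·N = 403.8·3229 = 1303870.2.
Subtract the known strata: 2218·401.5 + 331·395.5 = 1021437.5.
Remaining total for batch B: 1303870.2 − 1021437.5 = 282432.7.
Divide by its size: 282432.7 / 680 = 415.342... → 415.3.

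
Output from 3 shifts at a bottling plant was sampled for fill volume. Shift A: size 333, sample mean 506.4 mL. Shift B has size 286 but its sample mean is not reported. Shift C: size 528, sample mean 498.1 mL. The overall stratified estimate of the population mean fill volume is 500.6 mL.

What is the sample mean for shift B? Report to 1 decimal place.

Σ Nₕx̄ₕ = N·μ, so 286·x̄_B = 1147·500.6 − (333·506.4 + 528·498.1).
= 574188.2 − 431628 = 142560.2.
x̄_B = 142560.2 / 286 = 498.462... → 498.5.

498.5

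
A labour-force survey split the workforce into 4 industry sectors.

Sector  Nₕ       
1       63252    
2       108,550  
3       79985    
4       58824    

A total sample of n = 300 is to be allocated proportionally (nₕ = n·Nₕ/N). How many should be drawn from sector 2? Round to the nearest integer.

105

N = 63252 + 108550 + 79985 + 58824 = 310611.
n_2 = 300·108550/310611 = 104.842... → 105.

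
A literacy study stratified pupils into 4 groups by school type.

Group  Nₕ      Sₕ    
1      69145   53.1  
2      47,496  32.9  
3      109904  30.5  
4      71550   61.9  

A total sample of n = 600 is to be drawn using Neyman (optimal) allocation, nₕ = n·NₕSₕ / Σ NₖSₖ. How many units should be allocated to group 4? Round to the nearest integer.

Σ NₕSₕ = 69145·53.1 + 47496·32.9 + 109904·30.5 + 71550·61.9 = 13015234.9.
Share for 4: 4428945/13015234.9 = 0.34029.
n_4 = 600 × 0.34029 = 204.174... → 204.

204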